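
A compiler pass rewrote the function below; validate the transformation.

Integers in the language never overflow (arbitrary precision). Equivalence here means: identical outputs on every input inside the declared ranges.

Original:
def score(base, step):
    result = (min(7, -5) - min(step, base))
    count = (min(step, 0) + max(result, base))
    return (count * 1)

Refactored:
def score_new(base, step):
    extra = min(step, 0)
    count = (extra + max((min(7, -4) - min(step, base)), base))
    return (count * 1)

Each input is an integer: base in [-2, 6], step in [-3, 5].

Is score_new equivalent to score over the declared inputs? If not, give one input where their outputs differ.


base=-2, step=-3 yields -5 from score but -4 from score_new.
verdict: not equivalent; witness: base=-2, step=-3


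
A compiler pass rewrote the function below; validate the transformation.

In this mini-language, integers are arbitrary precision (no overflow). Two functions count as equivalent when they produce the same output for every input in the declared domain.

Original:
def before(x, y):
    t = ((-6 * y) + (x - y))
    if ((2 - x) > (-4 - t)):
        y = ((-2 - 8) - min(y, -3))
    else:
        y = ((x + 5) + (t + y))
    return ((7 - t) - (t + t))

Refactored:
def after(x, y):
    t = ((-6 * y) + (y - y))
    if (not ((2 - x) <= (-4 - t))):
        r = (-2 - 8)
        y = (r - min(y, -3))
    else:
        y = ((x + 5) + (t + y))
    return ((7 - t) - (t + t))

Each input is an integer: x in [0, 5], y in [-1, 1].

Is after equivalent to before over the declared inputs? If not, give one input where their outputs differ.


These are not equivalent — on x=0, y=-1 the outputs split (-14 vs -11).
before: t = 7; ((2 - x) > (-4 - t)) -> true; y = -7; return -14
after: t = 6; (not ((2 - x) <= (-4 - t))) -> true; r = -10; y = -7; return -11
verdict: not equivalent; witness: x=0, y=-1


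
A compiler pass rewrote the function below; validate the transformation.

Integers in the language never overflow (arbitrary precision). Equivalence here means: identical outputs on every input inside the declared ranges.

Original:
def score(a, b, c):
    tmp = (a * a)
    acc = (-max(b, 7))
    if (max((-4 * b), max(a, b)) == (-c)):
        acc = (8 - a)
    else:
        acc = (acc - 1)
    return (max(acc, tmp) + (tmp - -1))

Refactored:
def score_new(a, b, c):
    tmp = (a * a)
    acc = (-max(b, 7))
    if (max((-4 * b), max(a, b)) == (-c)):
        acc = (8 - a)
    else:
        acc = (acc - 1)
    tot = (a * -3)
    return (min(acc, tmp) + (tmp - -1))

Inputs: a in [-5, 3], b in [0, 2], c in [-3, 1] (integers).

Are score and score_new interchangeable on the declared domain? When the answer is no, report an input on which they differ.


Evaluate both at a=-5, b=0, c=-3.
score: tmp := 25 | acc := -7 | (max((-4 * b), max(a, b)) == (-c)): false | acc := -8 | result 51
score_new: tmp := 25 | acc := -7 | (max((-4 * b), max(a, b)) == (-c)): false | acc := -8 | tot := 15 | result 18
51 vs 18 — the two versions disagree here.
verdict: not equivalent; witness: a=-5, b=0, c=-3


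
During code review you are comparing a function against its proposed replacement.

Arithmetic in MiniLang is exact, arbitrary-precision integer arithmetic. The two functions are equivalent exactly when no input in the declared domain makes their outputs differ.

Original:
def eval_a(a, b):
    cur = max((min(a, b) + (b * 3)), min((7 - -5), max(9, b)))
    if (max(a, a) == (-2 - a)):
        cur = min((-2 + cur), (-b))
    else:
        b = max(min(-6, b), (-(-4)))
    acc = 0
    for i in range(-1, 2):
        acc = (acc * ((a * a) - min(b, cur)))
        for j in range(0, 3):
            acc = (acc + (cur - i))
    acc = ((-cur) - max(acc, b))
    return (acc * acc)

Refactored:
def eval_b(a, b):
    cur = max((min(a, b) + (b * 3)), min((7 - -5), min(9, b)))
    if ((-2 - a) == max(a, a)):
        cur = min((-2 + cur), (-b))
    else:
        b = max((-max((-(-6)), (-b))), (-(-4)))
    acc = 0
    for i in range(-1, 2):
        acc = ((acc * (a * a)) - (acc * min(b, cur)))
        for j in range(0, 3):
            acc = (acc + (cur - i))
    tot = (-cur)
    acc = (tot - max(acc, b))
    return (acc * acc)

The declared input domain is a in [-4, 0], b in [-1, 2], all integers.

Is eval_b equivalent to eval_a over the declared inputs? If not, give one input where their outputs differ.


On input a=-4, b=-1, eval_a returns 21874329 while eval_b returns 9.
verdict: not equivalent; witness: a=-4, b=-1


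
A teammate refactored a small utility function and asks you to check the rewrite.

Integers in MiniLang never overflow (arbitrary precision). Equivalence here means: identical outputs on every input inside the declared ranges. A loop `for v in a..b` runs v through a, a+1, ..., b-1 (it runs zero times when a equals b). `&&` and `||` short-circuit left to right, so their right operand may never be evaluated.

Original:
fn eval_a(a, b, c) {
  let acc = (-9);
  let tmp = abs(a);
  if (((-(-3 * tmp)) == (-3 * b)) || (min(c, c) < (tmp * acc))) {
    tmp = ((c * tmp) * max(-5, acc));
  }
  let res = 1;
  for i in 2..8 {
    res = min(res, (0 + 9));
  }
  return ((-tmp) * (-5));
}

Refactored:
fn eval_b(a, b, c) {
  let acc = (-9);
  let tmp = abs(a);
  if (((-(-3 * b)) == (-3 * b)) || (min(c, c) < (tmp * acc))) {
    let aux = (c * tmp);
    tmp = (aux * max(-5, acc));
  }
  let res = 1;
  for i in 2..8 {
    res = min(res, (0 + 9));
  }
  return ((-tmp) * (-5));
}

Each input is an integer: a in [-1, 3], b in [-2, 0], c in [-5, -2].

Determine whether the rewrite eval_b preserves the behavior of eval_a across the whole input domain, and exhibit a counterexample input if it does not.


At a=-1, b=-1, c=-5: eval_a gives 125, eval_b gives 5.
verdict: not equivalent; witness: a=-1, b=-1, c=-5


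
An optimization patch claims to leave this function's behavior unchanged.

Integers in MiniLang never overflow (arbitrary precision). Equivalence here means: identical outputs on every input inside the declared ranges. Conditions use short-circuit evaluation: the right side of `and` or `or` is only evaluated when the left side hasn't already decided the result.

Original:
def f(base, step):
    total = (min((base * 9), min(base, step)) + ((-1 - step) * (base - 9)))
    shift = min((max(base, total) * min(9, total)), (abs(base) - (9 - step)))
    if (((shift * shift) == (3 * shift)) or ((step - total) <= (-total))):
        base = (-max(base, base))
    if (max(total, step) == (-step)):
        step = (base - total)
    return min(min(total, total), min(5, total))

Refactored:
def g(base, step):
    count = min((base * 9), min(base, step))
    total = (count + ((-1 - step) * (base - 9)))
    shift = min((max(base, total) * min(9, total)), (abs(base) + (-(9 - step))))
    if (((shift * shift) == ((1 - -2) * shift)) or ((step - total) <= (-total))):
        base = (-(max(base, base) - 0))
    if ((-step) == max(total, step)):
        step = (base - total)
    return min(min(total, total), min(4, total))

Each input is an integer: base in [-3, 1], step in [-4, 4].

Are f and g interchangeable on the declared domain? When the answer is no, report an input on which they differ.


At base=-3, step=2: f gives 5, g gives 4.
verdict: not equivalent; witness: base=-3, step=2


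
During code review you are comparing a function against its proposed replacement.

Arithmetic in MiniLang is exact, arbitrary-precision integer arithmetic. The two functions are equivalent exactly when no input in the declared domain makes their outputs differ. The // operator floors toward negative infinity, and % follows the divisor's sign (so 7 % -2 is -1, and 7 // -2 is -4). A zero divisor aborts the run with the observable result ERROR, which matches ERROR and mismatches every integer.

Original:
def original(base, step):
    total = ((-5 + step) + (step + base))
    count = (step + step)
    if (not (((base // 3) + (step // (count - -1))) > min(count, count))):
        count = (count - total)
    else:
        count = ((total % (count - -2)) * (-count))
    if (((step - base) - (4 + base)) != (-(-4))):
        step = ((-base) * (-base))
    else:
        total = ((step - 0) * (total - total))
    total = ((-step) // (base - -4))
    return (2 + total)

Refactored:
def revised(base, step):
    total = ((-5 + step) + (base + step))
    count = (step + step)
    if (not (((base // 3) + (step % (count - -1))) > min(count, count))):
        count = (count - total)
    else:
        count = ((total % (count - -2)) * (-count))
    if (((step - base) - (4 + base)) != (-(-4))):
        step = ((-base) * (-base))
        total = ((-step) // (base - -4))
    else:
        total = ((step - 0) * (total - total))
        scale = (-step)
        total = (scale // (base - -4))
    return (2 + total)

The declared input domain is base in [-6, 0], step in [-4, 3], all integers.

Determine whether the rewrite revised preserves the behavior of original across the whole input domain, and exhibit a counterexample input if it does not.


These are not equivalent — on base=-6, step=-1 the outputs split (ERROR vs 20).
original: total becomes -13; next count becomes -2; next (not (((base // 3) + (step // (count - -1))) > min(count, count))) evaluates to false; next hits division by zero so the output is ERROR
revised: total becomes -13; next count becomes -2; next (not (((base // 3) + (step % (count - -1))) > min(count, count))) evaluates to true; next count becomes 11; next (((step - base) - (4 + base)) != (-(-4))) evaluates to true; next step becomes 36; next total becomes 18; next final value 20
verdict: not equivalent; witness: base=-6, step=-1


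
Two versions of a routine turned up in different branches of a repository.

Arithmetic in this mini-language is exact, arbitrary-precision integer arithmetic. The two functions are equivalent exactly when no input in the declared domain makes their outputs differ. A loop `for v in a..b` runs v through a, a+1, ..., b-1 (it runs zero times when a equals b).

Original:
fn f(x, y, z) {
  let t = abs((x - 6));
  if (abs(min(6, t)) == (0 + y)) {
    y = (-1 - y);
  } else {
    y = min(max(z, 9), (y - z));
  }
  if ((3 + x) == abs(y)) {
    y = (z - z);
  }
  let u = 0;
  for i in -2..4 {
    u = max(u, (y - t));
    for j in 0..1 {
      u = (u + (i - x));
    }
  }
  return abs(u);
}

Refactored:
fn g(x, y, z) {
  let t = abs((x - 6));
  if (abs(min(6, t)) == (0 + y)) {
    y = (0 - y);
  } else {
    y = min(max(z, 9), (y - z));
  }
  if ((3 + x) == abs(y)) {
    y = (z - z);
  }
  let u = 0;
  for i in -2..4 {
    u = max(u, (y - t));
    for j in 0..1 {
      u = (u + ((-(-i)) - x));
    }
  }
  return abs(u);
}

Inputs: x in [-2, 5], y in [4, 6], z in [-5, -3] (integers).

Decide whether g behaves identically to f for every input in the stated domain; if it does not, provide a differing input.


There is a counterexample at x=2, y=4, z=-5: 3 on one side, 7 on the other.
f: t=4, then (abs(min(6, t)) == (0 + y)) is true, then y=-5, then ((3 + x) == abs(y)) is true, then y=0, then u=0, then (i=-2), then u=0, then (j=0), then u=-4, then (i=-1), then u=-4, then (j=0), then u=-7, then (i=0), then u=-4, then (j=0), then u=-6, then (i=1), then u=-4, then (j=0), then u=-5, then (i=2), then u=-4, then (j=0), then u=-4, then (i=3), then u=-4, then (j=0), then u=-3, then returns 3
g: t=4, then (abs(min(6, t)) == (0 + y)) is true, then y=-4, then ((3 + x) == abs(y)) is false, then u=0, then (i=-2), then u=0, then (j=0), then u=-4, then (i=-1), then u=-4, then (j=0), then u=-7, then (i=0), then u=-7, then (j=0), then u=-9, then (i=1), then u=-8, then (j=0), then u=-9, then (i=2), then u=-8, then (j=0), then u=-8, then (i=3), then u=-8, then (j=0), then u=-7, then returns 7
verdict: not equivalent; witness: x=2, y=4, z=-5


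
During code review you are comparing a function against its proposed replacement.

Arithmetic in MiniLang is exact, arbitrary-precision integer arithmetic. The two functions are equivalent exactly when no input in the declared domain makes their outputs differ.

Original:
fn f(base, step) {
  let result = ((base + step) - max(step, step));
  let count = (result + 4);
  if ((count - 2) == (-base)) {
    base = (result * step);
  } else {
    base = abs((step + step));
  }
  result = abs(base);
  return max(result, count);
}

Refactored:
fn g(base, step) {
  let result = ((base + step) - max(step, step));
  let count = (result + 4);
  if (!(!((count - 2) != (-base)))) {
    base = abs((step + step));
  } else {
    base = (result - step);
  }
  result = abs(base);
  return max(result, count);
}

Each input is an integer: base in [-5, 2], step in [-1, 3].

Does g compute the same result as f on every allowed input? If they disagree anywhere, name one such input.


There is a counterexample at base=-1, step=3: 3 on one side, 4 on the other.
f: result becomes -1; next count becomes 3; next ((count - 2) == (-base)) evaluates to true; next base becomes -3; next result becomes 3; next final value 3
g: result becomes -1; next count becomes 3; next (!(!((count - 2) != (-base)))) evaluates to false; next base becomes -4; next result becomes 4; next final value 4
verdict: not equivalent; witness: base=-1, step=3


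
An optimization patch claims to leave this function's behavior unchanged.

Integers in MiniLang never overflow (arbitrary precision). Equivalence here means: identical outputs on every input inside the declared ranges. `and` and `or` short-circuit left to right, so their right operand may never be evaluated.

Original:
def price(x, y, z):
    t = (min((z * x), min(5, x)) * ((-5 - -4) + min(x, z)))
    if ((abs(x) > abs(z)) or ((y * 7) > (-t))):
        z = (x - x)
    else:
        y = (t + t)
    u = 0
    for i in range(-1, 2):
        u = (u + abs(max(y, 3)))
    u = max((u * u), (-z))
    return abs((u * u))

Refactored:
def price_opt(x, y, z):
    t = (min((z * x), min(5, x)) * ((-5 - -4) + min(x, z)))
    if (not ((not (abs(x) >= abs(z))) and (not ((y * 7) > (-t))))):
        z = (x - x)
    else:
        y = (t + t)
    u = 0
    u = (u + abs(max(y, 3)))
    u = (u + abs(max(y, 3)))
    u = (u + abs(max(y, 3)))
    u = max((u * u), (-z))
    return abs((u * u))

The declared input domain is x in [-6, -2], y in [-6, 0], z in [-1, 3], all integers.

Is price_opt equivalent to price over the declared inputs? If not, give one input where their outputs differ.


Evaluate both at x=-3, y=-6, z=3.
price: t becomes 36; next ((abs(x) > abs(z)) or ((y * 7) > (-t))) evaluates to false; next y becomes 72; next u becomes 0; next at i=-1:; next u becomes 72; next at i=0:; next u becomes 144; next at i=1:; next u becomes 216; next u becomes 46656; next final value 2176782336
price_opt: t becomes 36; next (not ((not (abs(x) >= abs(z))) and (not ((y * 7) > (-t))))) evaluates to true; next z becomes 0; next u becomes 0; next u becomes 3; next u becomes 6; next u becomes 9; next u becomes 81; next final value 6561
2176782336 != 6561, so the rewrite changes behavior.
verdict: not equivalent; witness: x=-3, y=-6, z=3


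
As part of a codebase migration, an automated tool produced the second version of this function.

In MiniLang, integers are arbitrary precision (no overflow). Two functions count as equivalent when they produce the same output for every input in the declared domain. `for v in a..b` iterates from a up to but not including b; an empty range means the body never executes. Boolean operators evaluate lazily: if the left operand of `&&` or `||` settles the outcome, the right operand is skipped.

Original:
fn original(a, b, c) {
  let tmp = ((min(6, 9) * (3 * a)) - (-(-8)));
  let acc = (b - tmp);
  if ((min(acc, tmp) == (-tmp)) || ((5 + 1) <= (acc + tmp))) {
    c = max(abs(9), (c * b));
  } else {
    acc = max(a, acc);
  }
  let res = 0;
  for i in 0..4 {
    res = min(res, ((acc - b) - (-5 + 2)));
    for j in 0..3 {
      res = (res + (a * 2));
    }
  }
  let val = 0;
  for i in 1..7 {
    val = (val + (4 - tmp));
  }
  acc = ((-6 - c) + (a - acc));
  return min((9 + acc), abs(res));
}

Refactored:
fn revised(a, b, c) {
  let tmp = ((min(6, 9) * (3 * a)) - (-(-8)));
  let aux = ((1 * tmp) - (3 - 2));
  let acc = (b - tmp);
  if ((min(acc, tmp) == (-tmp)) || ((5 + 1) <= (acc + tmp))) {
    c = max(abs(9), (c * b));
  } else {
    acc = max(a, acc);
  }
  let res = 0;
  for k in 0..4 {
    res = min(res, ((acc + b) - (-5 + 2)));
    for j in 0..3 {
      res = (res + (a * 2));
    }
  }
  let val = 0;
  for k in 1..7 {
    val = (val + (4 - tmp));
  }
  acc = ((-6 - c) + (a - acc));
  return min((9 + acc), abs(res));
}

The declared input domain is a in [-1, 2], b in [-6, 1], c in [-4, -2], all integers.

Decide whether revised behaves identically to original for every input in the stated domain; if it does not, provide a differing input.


These are not equivalent — on a=0, b=-6, c=-4 the outputs split (0 vs 1).
original: tmp=-8, then acc=2, then ((min(acc, tmp) == (-tmp)) || ((5 + 1) <= (acc + tmp))) is false, then acc=2, then res=0, then (i=0), then res=0, then (j=0), then res=0, then (j=1), then res=0, then (j=2), then res=0, then (i=1), then res=0, then (j=0), then res=0, then (j=1), then res=0, then (j=2), then res=0, then (i=2), then res=0, then (j=0), then res=0, then (j=1), then res=0, then (j=2), then res=0, then (i=3), then res=0, then (j=0), then res=0, then (j=1), then res=0, then (j=2), then res=0, then val=0, then (i=1), then val=12, then (i=2), then val=24, then (i=3), then val=36, then (i=4), then val=48, then (i=5), then val=60, then (i=6), then val=72, then acc=-4, then returns 0
revised: tmp=-8, then aux=-9, then acc=2, then ((min(acc, tmp) == (-tmp)) || ((5 + 1) <= (acc + tmp))) is false, then acc=2, then res=0, then (k=0), then res=-1, then (j=0), then res=-1, then (j=1), then res=-1, then (j=2), then res=-1, then (k=1), then res=-1, then (j=0), then res=-1, then (j=1), then res=-1, then (j=2), then res=-1, then (k=2), then res=-1, then (j=0), then res=-1, then (j=1), then res=-1, then (j=2), then res=-1, then (k=3), then res=-1, then (j=0), then res=-1, then (j=1), then res=-1, then (j=2), then res=-1, then val=0, then (k=1), then val=12, then (k=2), then val=24, then (k=3), then val=36, then (k=4), then val=48, then (k=5), then val=60, then (k=6), then val=72, then acc=-4, then returns 1
verdict: not equivalent; witness: a=0, b=-6, c=-4


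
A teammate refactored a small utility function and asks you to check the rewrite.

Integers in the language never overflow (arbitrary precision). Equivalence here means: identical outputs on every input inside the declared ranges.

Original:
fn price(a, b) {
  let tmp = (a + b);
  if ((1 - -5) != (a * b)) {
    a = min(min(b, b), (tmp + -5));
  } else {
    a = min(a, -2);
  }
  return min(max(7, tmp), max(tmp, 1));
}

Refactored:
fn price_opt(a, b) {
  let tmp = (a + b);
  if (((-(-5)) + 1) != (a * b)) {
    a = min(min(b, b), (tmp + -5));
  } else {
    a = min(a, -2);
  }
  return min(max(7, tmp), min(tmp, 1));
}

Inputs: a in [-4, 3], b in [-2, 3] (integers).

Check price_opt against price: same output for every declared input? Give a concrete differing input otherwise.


a=-4, b=-2 yields 1 from price but -6 from price_opt.
verdict: not equivalent; witness: a=-4, b=-2


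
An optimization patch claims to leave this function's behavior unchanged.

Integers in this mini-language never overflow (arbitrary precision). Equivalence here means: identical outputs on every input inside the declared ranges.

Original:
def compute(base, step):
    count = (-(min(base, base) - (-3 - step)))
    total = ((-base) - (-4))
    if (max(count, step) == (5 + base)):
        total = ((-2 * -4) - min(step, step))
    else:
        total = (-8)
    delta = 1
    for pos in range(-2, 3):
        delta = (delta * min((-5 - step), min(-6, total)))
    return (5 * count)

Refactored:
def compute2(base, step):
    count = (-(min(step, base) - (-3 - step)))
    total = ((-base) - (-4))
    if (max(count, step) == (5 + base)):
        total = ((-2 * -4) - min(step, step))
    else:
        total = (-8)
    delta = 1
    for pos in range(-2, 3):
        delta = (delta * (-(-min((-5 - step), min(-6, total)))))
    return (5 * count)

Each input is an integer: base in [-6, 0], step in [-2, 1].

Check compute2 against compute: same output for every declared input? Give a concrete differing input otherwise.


The rewrite breaks on base=-1, step=-2, where the results are 0 and 5.
compute: count = 0; total = 5; (max(count, step) == (5 + base)) -> false; total = -8; delta = 1; [pos=-2]; delta = -8; [pos=-1]; delta = 64; [pos=0]; delta = -512; [pos=1]; delta = 4096; [pos=2]; delta = -32768; return 0
compute2: count = 1; total = 5; (max(count, step) == (5 + base)) -> false; total = -8; delta = 1; [pos=-2]; delta = -8; [pos=-1]; delta = 64; [pos=0]; delta = -512; [pos=1]; delta = 4096; [pos=2]; delta = -32768; return 5
verdict: not equivalent; witness: base=-1, step=-2


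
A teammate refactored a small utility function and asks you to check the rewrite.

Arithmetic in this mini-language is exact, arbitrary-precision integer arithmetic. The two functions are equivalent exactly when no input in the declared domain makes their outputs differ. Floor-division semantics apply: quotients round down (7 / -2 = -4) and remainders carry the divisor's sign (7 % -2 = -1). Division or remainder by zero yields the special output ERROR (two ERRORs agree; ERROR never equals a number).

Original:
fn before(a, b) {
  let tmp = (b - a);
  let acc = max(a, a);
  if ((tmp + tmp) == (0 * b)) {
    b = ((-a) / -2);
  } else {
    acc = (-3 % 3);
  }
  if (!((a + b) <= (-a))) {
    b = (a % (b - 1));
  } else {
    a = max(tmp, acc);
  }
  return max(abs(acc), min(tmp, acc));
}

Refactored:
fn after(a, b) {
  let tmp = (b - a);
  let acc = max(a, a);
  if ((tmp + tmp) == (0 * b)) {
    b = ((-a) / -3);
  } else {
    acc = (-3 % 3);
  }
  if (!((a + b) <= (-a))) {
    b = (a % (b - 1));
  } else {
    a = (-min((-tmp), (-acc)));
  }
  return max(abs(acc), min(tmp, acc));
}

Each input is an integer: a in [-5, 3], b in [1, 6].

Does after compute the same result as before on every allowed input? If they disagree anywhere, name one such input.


At a=2, b=2: before gives ERROR, after gives 2.
verdict: not equivalent; witness: a=2, b=2


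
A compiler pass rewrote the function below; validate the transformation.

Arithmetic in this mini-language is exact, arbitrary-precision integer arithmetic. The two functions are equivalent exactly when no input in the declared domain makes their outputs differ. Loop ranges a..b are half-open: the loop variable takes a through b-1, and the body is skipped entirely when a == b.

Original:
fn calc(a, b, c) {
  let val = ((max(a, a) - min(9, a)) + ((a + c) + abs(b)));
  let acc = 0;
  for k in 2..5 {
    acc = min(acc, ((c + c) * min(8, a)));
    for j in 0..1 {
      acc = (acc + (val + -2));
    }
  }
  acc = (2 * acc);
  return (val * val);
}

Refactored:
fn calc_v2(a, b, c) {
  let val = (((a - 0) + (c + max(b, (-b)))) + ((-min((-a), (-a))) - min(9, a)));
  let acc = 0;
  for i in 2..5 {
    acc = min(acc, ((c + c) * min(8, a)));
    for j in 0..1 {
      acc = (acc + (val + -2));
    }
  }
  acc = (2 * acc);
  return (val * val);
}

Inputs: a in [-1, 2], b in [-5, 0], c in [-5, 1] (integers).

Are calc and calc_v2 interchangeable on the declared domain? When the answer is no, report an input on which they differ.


Side by side, the visible changes include: local variable names differ, and constant usage differs, and min/max/abs usage differs, and arithmetic usage differs.
As a probe, take a=2, b=-1, c=-3: calc runs val := 0 | acc := 0 | iter k=2: | acc := -12 | iter j=0: | acc := -14 | iter k=3: | acc := -14 | iter j=0: | acc := -16 | iter k=4: | acc := -16 | iter j=0: | acc := -18 | acc := -36 | result 0; calc_v2 runs val := 0 | acc := 0 | iter i=2: | acc := -12 | iter j=0: | acc := -14 | iter i=3: | acc := -14 | iter j=0: | acc := -16 | iter i=4: | acc := -16 | iter j=0: | acc := -18 | acc := -36 | result 0; both end at 0.
Checked all 168 inputs in the declared domain: the outputs agree on every one.
verdict: equivalent


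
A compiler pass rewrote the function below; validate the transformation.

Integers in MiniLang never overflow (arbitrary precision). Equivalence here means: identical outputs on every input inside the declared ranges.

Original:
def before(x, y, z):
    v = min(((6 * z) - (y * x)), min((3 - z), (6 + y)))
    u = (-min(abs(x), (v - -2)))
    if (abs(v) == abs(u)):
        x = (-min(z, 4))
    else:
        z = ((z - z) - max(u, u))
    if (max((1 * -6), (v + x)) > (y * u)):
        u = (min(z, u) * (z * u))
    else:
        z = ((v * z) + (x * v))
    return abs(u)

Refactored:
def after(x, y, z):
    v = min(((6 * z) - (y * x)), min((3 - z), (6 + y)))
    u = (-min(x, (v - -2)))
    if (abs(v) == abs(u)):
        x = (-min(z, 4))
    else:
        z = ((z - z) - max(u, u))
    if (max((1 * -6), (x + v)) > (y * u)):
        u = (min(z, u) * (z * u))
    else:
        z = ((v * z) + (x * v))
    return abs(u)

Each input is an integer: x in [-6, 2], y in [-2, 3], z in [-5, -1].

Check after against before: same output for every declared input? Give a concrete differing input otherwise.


Consider the input x=-6, y=0, z=-1.
before: v = -6; u = 4; (abs(v) == abs(u)) -> false; z = -4; (max((1 * -6), (v + x)) > (y * u)) -> false; z = 60; return 4
after: v = -6; u = 6; (abs(v) == abs(u)) -> true; x = 1; (max((1 * -6), (x + v)) > (y * u)) -> false; z = 0; return 6
4 and 6 differ, so these are not the same function on this domain.
verdict: not equivalent; witness: x=-6, y=0, z=-1


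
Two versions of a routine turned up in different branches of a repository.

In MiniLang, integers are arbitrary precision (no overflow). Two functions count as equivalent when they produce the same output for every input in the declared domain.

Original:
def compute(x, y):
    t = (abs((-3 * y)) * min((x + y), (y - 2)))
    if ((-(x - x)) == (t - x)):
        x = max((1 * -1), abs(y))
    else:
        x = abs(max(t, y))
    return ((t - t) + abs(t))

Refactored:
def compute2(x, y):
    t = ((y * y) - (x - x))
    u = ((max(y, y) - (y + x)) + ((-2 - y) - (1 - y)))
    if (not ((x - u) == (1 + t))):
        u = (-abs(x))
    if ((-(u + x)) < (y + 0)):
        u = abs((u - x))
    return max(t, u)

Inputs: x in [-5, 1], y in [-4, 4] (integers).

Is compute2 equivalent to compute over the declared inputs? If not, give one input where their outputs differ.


Input x=-5, y=-4: 108 from compute versus 16 from compute2.
verdict: not equivalent; witness: x=-5, y=-4


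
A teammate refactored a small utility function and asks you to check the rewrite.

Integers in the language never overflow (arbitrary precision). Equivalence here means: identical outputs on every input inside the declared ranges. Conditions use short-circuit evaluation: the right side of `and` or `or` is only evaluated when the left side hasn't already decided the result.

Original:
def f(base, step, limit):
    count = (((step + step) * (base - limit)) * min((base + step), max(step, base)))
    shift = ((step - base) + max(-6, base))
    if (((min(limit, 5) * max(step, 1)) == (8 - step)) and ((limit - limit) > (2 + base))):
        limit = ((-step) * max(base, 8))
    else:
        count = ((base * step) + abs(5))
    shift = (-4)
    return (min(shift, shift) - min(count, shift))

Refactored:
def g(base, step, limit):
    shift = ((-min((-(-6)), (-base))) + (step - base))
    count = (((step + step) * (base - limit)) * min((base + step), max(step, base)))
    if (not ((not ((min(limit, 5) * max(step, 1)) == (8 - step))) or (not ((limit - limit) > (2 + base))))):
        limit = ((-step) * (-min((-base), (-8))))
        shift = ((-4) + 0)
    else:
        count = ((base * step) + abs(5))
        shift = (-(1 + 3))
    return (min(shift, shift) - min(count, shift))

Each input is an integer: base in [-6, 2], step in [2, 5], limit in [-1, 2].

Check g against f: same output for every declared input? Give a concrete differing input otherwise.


Behavior is preserved: although min/max/abs usage differs; and constant usage differs; and arithmetic usage differs; and boolean connective usage differs; and statement counts differ, the outputs never diverge.
Tracing base=-5, step=5, limit=0: f: count=0, then shift=5, then (((min(limit, 5) * max(step, 1)) == (8 - step)) and ((limit - limit) > (2 + base))) is false, then count=-20, then shift=-4, then returns 16 | g: shift=5, then count=0, then (not ((not ((min(limit, 5) * max(step, 1)) == (8 - step))) or (not ((limit - limit) > (2 + base))))) is false, then count=-20, then shift=-4, then returns 16 — matching result 16.
Every one of the 144 inputs gives matching results.
verdict: equivalent


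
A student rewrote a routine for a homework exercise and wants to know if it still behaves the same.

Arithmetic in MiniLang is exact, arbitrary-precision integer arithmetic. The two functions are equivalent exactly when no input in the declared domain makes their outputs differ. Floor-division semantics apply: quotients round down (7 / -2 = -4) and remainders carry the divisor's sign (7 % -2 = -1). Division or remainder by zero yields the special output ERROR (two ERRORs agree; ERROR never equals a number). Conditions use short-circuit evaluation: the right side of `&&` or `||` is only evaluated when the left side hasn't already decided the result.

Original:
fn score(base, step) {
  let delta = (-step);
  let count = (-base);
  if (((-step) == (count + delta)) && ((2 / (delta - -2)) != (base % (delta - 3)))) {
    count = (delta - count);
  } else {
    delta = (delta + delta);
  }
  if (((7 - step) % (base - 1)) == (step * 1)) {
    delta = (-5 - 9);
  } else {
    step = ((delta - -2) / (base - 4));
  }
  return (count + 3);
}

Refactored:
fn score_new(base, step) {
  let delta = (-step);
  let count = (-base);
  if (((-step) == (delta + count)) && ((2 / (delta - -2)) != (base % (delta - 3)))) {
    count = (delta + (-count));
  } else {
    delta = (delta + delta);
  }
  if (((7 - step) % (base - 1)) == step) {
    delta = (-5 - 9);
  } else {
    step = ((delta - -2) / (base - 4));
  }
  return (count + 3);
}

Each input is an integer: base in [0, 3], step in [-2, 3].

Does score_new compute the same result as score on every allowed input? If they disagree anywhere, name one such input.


This is a faithful refactor — arithmetic usage differs; and constant usage differs, but the computed results match everywhere.
One worked example (base=1, step=3) — score: delta becomes -3; next count becomes -1; next (((-step) == (count + delta)) && ((2 / (delta - -2)) != (base % (delta - 3)))) evaluates to false; next delta becomes -6; next hits division by zero so the output is ERROR; score_new: delta becomes -3; next count becomes -1; next (((-step) == (delta + count)) && ((2 / (delta - -2)) != (base % (delta - 3)))) evaluates to false; next delta becomes -6; next hits division by zero so the output is ERROR; agreement on ERROR.
Sweeping the whole domain (24 inputs) finds no disagreement.
verdict: equivalent


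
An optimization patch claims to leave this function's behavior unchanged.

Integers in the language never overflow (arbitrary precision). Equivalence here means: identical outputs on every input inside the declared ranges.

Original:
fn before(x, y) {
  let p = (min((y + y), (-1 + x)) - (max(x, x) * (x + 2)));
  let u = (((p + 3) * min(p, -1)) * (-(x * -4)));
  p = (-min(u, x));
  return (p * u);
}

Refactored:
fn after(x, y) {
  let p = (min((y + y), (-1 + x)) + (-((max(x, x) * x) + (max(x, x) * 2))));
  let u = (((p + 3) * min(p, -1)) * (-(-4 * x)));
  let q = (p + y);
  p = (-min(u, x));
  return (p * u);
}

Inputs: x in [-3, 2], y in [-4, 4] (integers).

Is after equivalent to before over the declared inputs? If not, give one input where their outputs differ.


Equivalent — the differences include local variable names differ; and statement counts differ; and min/max/abs usage differs; and arithmetic usage differs, yet no declared input distinguishes the two.
Tracing x=-1, y=-4: before: p becomes -7; next u becomes -112; next p becomes 112; next final value -12544 | after: p becomes -7; next u becomes -112; next q becomes -11; next p becomes 112; next final value -12544 — matching result -12544.
Sweeping the whole domain (54 inputs) finds no disagreement.
verdict: equivalent


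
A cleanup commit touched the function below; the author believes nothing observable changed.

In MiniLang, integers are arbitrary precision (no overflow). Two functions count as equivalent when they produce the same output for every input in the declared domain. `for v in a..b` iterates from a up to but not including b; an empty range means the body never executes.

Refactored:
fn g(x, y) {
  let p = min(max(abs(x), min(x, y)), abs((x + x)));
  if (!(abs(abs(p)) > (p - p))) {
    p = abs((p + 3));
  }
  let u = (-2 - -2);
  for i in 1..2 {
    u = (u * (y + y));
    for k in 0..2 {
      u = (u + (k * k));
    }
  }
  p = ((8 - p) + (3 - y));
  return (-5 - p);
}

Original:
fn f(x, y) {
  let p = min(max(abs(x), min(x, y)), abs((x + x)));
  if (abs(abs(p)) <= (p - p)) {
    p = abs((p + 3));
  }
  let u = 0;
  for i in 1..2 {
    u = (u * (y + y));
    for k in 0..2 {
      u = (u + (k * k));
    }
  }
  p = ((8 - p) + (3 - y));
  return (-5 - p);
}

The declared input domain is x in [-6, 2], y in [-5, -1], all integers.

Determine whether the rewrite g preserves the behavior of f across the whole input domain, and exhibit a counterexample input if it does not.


Although arithmetic usage differs; and constant usage differs; and boolean connective usage differs; and comparison usage differs, 45/45 inputs agree.
verdict: equivalent


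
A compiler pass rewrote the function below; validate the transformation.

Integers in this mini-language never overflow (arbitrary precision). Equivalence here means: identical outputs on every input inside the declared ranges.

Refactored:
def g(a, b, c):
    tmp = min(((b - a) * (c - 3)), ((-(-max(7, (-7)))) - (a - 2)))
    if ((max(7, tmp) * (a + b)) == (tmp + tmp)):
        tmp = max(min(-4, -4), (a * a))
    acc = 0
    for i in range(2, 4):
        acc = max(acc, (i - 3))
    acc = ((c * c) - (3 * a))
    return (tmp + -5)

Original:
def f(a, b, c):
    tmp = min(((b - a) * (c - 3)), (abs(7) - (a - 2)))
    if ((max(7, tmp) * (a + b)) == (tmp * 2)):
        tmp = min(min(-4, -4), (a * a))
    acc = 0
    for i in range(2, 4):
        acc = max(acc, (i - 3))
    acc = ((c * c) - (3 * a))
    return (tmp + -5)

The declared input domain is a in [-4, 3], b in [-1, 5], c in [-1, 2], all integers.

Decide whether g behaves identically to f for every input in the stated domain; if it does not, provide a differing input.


On input a=0, b=0, c=-1, f returns -9 while g returns -5.
verdict: not equivalent; witness: a=0, b=0, c=-1


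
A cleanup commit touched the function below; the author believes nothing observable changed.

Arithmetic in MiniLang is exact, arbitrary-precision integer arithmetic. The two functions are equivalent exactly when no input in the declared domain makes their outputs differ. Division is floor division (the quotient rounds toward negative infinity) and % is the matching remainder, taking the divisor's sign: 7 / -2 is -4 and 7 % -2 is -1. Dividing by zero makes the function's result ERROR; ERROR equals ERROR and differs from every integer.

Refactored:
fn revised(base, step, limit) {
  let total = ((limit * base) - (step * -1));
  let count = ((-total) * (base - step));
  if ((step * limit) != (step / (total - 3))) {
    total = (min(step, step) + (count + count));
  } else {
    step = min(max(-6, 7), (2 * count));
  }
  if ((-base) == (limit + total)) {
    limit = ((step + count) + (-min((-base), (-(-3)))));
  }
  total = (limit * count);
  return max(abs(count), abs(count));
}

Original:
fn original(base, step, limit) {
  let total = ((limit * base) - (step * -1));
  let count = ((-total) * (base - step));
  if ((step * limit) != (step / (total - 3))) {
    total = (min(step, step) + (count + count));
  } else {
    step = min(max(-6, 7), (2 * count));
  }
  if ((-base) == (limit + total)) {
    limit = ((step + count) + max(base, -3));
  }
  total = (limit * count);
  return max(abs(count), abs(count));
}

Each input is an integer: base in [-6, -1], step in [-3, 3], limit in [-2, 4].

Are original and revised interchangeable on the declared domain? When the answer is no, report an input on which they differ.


Reading the diff, among the changes: min/max/abs usage differs.
One worked example (base=-4, step=1, limit=1) — original: total = -3; count = -15; ((step * limit) != (step / (total - 3))) -> true; total = -29; ((-base) == (limit + total)) -> false; total = -15; return 15; revised: total = -3; count = -15; ((step * limit) != (step / (total - 3))) -> true; total = -29; ((-base) == (limit + total)) -> false; total = -15; return 15; agreement on 15.
An exhaustive pass over the 294 declared inputs shows identical outputs.
verdict: equivalent


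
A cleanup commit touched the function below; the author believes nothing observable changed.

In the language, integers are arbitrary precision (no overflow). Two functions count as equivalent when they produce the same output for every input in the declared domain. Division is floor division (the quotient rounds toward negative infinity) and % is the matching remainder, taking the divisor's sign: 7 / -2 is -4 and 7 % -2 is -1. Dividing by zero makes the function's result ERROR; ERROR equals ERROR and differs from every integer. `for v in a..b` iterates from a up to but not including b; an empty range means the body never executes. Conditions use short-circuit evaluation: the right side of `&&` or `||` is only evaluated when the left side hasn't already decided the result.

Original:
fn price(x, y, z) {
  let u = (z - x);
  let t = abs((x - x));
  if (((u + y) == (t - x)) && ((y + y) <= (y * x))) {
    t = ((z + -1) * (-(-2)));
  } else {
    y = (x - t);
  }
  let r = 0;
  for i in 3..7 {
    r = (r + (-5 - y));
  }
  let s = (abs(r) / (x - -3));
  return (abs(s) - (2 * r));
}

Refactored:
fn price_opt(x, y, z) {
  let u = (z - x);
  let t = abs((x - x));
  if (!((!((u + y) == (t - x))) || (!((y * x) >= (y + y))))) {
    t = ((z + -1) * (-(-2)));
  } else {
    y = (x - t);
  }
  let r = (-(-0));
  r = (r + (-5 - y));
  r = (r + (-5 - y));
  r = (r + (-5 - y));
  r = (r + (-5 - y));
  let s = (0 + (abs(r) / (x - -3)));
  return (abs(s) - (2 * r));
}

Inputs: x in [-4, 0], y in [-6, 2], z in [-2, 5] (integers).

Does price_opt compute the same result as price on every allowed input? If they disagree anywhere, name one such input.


Differences: comparison usage differs; and boolean connective usage differs; and arithmetic usage differs; and constant usage differs; and local variable names differ; and statement counts differ; and loop structure differs — yet all 360 inputs agree.
verdict: equivalent


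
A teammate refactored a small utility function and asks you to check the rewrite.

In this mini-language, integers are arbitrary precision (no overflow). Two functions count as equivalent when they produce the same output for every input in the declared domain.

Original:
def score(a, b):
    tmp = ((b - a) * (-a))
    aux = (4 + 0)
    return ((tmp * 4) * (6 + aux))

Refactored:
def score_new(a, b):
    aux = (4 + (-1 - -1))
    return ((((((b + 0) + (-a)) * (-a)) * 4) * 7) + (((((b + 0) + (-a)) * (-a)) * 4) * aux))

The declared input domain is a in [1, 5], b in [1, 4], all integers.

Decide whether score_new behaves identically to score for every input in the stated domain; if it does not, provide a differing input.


Evaluate both at a=1, b=2.
score: tmp becomes -1; next aux becomes 4; next final value -40
score_new: aux becomes 4; next final value -44
-40 != -44, so the rewrite changes behavior.
verdict: not equivalent; witness: a=1, b=2


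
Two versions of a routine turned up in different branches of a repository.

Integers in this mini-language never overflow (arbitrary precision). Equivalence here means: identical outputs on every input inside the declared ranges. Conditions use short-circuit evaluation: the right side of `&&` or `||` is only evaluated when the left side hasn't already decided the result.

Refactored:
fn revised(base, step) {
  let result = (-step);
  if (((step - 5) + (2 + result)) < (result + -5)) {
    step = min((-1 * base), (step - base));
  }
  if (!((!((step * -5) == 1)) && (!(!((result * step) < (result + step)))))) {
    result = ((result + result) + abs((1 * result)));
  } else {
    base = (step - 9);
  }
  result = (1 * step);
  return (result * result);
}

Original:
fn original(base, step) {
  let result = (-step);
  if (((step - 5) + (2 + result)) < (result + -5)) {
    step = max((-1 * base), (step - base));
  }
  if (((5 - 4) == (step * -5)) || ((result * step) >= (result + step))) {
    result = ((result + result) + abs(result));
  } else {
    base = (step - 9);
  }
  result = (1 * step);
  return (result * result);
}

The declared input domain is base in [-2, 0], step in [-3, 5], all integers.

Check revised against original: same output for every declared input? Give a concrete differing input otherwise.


base=-2, step=-3 yields 4 from original but 1 from revised.
verdict: not equivalent; witness: base=-2, step=-3
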